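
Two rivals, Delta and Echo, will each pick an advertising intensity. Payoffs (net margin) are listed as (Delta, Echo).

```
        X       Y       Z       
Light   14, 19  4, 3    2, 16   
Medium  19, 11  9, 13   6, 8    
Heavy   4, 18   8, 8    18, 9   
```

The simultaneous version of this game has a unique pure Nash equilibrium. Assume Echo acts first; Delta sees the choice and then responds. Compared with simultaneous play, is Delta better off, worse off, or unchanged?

Work backward from Delta's decision.
- X: BR = Medium, leader payoff 11.
- Y: BR = Medium, leader payoff 13.
- Z: BR = Heavy, leader payoff 9.
Among 11, 13, 9, the best is 13 at Y. Subgame-perfect outcome: (Medium, Y) with payoffs (9, 13).
For the simultaneous game, intersect best replies.
Delta's best replies: X→Medium; Y→Medium; Z→Heavy.
Echo's best replies: Light→X; Medium→Y; Heavy→X.
The unique mutual best reply is (Medium, Y), giving (9, 13).
Delta earns 9 sequentially versus 9 at the Nash outcome: unchanged.

unchanged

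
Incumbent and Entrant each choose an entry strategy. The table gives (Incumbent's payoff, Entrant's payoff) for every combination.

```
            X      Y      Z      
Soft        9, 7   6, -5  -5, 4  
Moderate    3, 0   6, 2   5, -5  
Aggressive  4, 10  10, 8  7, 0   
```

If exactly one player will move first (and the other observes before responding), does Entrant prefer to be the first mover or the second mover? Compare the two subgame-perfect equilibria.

If Incumbent leads: Entrant's best replies are Soft→X, Moderate→Y, Aggressive→X; Incumbent's induced payoffs 9, 6, 4; outcome (Soft, X), payoffs (9, 7).
If Entrant leads: Incumbent's best replies are X→Soft, Y→Aggressive, Z→Aggressive; Entrant's induced payoffs 7, 8, 0; outcome (Aggressive, Y), payoffs (10, 8).
Entrant gets 8 moving first and 7 moving second, so Entrant prefers to move first.

first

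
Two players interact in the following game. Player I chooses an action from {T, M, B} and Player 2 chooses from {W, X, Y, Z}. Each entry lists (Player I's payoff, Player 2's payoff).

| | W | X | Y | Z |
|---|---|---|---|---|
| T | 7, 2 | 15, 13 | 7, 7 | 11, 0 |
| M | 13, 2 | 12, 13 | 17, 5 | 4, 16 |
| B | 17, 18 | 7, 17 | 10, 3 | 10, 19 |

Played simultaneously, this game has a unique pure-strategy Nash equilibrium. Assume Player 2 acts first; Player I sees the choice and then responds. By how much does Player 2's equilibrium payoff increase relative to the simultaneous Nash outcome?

5

Solve by backward induction (Player 2 leads).
- W: BR = B, leader payoff 18.
- X: BR = T, leader payoff 13.
- Y: BR = M, leader payoff 5.
- Z: BR = T, leader payoff 0.
Maximizing over 18, 13, 5, 0, Player 2 chooses W. Subgame-perfect outcome: (B, W) with payoffs (17, 18).
For the simultaneous game, intersect best replies.
Player I's best replies: W→B; X→T; Y→M; Z→T.
Player 2's best replies: T→X; M→Z; B→Z.
The unique mutual best reply is (T, X), giving (15, 13).
Player 2's commitment gain: 18 − 13 = 5.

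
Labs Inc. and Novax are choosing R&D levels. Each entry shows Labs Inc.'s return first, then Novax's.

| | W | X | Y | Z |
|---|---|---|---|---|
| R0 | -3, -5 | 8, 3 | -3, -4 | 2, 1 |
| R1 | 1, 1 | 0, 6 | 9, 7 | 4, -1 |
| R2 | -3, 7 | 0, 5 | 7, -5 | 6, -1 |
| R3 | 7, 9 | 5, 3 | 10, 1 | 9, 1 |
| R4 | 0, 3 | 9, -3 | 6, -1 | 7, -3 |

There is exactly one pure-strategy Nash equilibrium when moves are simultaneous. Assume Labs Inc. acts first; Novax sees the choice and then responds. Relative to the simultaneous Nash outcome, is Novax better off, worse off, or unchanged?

worse off

Novax best-responds to each possible Labs Inc. move:
- R0: BR = X, leader payoff 8.
- R1: BR = Y, leader payoff 9.
- R2: BR = W, leader payoff -3.
- R3: BR = W, leader payoff 7.
- R4: BR = W, leader payoff 0.
Labs Inc.'s induced payoffs are 8, 9, -3, 7, 0, so Labs Inc. commits to R1. Subgame-perfect outcome: (R1, Y) with payoffs (9, 7).
Now find the simultaneous Nash equilibrium.
Labs Inc.'s best replies: W→R3; X→R4; Y→R3; Z→R3.
Novax's best replies: R0→X; R1→Y; R2→W; R3→W; R4→W.
Only (R3, W) has each player best-responding; Nash payoffs (7, 9).
Novax earns 7 sequentially versus 9 at the Nash outcome: worse off.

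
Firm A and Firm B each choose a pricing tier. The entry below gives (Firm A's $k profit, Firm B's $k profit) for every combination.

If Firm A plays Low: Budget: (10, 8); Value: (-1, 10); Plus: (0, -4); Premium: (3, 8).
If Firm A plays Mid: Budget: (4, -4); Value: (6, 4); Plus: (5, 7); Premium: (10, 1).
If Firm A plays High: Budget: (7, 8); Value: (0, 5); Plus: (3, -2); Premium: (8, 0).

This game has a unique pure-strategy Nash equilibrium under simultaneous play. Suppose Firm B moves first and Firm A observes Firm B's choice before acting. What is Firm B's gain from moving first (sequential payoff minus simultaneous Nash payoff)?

1

Solve by backward induction (Firm B leads).
- Budget: Firm A compares 10, 4, 7 and picks Low; Firm B would get 8.
- Value: Firm A compares -1, 6, 0 and picks Mid; Firm B would get 4.
- Plus: Firm A compares 0, 5, 3 and picks Mid; Firm B would get 7.
- Premium: Firm A compares 3, 10, 8 and picks Mid; Firm B would get 1.
Among 8, 4, 7, 1, the best is 8 at Budget. Subgame-perfect outcome: (Low, Budget) with payoffs (10, 8).
For the simultaneous game, intersect best replies.
Firm A's best replies: Budget→Low; Value→Mid; Plus→Mid; Premium→Mid.
Firm B's best replies: Low→Value; Mid→Plus; High→Budget.
The unique mutual best reply is (Mid, Plus), giving (5, 7).
Firm B's commitment gain: 8 − 7 = 1.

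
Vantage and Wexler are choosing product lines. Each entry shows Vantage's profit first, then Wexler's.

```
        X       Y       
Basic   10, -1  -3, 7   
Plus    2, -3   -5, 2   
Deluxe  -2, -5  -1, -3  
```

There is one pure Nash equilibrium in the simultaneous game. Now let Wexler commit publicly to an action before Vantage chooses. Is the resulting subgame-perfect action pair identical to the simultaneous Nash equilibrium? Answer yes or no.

Work backward from Vantage's decision.
- X → Vantage plays Basic (best of 10, 2, -2); Wexler gets -1.
- Y → Vantage plays Deluxe (best of -3, -5, -1); Wexler gets -3.
Wexler's induced payoffs are -1, -3, so Wexler commits to X. Subgame-perfect outcome: (Basic, X) with payoffs (10, -1).
For the simultaneous game, intersect best replies.
Vantage's best replies: X→Basic; Y→Deluxe.
Wexler's best replies: Basic→Y; Plus→Y; Deluxe→Y.
Only (Deluxe, Y) has each player best-responding; Nash payoffs (-1, -3).
Sequential outcome (Basic, X) differs from the Nash profile (Deluxe, Y).

no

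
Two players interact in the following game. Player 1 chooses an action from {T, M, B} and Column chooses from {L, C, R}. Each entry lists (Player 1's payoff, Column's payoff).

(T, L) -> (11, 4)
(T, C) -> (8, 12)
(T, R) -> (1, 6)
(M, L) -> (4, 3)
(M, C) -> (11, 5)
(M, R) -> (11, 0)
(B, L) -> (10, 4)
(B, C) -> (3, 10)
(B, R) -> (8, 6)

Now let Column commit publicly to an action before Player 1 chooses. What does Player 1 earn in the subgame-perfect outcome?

Solve by backward induction (Column leads).
- L: Player 1 compares 11, 4, 10 and picks T; Column would get 4.
- C: Player 1 compares 8, 11, 3 and picks M; Column would get 5.
- R: Player 1 compares 1, 11, 8 and picks M; Column would get 0.
Column's induced payoffs are 4, 5, 0, so Column commits to C. Subgame-perfect outcome: (M, C) with payoffs (11, 5).

11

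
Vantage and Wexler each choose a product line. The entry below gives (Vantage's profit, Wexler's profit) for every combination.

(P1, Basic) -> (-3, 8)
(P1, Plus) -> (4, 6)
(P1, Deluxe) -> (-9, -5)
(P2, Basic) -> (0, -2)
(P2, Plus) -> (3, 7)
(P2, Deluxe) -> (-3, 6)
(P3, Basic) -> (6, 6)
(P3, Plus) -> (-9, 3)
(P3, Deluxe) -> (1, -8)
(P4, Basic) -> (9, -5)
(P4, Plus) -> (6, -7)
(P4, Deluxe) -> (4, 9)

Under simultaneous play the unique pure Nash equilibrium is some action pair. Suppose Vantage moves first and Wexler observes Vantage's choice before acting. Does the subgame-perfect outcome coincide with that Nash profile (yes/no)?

no

Solve by backward induction (Vantage leads).
- P1: Wexler compares 8, 6, -5 and picks Basic; Vantage would get -3.
- P2: Wexler compares -2, 7, 6 and picks Plus; Vantage would get 3.
- P3: Wexler compares 6, 3, -8 and picks Basic; Vantage would get 6.
- P4: Wexler compares -5, -7, 9 and picks Deluxe; Vantage would get 4.
Among -3, 3, 6, 4, the best is 6 at P3. Subgame-perfect outcome: (P3, Basic) with payoffs (6, 6).
Under simultaneous play:
Vantage's best replies: Basic→P4; Plus→P4; Deluxe→P4.
Wexler's best replies: P1→Basic; P2→Plus; P3→Basic; P4→Deluxe.
Only (P4, Deluxe) has each player best-responding; Nash payoffs (4, 9).
Sequential outcome (P3, Basic) differs from the Nash profile (P4, Deluxe).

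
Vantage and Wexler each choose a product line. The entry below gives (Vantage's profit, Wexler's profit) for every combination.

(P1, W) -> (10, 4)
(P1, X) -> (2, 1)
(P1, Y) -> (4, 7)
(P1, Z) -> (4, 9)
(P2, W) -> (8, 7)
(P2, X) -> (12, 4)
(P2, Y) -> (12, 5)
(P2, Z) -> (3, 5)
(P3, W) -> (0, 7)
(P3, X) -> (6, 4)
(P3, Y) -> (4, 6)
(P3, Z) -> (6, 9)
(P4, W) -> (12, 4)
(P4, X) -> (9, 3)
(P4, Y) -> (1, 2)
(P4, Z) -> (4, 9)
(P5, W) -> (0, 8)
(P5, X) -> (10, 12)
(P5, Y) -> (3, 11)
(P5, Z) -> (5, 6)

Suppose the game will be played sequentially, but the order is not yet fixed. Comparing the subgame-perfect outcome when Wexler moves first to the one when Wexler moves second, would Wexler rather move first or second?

If Vantage leads: Wexler's best replies are P1→Z, P2→W, P3→Z, P4→Z, P5→X; Vantage's induced payoffs 4, 8, 6, 4, 10; outcome (P5, X), payoffs (10, 12).
If Wexler leads: Vantage's best replies are W→P4, X→P2, Y→P2, Z→P3; Wexler's induced payoffs 4, 4, 5, 9; outcome (P3, Z), payoffs (6, 9).
Wexler gets 9 moving first and 12 moving second, so Wexler prefers to move second.

second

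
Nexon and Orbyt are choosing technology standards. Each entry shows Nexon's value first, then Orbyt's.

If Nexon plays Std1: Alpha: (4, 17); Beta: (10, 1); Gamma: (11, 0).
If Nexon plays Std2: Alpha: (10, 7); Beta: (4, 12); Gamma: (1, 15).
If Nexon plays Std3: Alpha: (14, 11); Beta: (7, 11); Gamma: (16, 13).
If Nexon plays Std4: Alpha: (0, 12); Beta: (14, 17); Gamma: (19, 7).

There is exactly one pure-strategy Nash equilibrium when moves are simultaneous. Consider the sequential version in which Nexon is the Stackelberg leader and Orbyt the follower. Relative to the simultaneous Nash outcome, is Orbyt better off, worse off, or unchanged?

worse off

Backward induction with Nexon moving first.
- Std1: Orbyt compares 17, 1, 0 and picks Alpha; Nexon would get 4.
- Std2: Orbyt compares 7, 12, 15 and picks Gamma; Nexon would get 1.
- Std3: Orbyt compares 11, 11, 13 and picks Gamma; Nexon would get 16.
- Std4: Orbyt compares 12, 17, 7 and picks Beta; Nexon would get 14.
Among 4, 1, 16, 14, the best is 16 at Std3. Subgame-perfect outcome: (Std3, Gamma) with payoffs (16, 13).
For the simultaneous game, intersect best replies.
Nexon's best replies: Alpha→Std3; Beta→Std4; Gamma→Std4.
Orbyt's best replies: Std1→Alpha; Std2→Gamma; Std3→Gamma; Std4→Beta.
The unique mutual best reply is (Std4, Beta), giving (14, 17).
Orbyt earns 13 sequentially versus 17 at the Nash outcome: worse off.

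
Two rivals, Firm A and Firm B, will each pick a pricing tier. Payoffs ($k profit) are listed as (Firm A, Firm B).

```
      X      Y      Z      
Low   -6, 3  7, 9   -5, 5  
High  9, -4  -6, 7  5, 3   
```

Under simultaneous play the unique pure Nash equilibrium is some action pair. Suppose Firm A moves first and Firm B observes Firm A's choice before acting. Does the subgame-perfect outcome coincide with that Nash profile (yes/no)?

Backward induction with Firm A moving first.
- Low: Firm B compares 3, 9, 5 and picks Y; Firm A would get 7.
- High: Firm B compares -4, 7, 3 and picks Y; Firm A would get -6.
Firm A's induced payoffs are 7, -6, so Firm A commits to Low. Subgame-perfect outcome: (Low, Y) with payoffs (7, 9).
For the simultaneous game, intersect best replies.
Firm A's best replies: X→High; Y→Low; Z→High.
Firm B's best replies: Low→Y; High→Y.
Only (Low, Y) has each player best-responding; Nash payoffs (7, 9).
Sequential outcome (Low, Y) coincides with the Nash profile (Low, Y).

yes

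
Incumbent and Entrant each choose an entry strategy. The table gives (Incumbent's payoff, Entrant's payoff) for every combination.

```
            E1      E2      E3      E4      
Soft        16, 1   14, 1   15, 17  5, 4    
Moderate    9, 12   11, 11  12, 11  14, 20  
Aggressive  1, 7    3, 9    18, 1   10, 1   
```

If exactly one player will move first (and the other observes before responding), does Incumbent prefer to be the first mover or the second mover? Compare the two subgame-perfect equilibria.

first

If Incumbent leads: Entrant's best replies are Soft→E3, Moderate→E4, Aggressive→E2; Incumbent's induced payoffs 15, 14, 3; outcome (Soft, E3), payoffs (15, 17).
If Entrant leads: Incumbent's best replies are E1→Soft, E2→Soft, E3→Aggressive, E4→Moderate; Entrant's induced payoffs 1, 1, 1, 20; outcome (Moderate, E4), payoffs (14, 20).
Incumbent gets 15 moving first and 14 moving second, so Incumbent prefers to move first.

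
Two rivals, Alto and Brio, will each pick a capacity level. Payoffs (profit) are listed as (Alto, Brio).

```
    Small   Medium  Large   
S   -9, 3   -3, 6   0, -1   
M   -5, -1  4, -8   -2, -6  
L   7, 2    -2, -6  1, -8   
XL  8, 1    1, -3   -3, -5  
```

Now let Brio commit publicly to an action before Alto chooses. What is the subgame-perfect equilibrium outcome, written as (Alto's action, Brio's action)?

Solve by backward induction (Brio leads).
- Small: Alto compares -9, -5, 7, 8 and picks XL; Brio would get 1.
- Medium: Alto compares -3, 4, -2, 1 and picks M; Brio would get -8.
- Large: Alto compares 0, -2, 1, -3 and picks L; Brio would get -8.
Among 1, -8, -8, the best is 1 at Small. Subgame-perfect outcome: (XL, Small) with payoffs (8, 1).

(XL, Small)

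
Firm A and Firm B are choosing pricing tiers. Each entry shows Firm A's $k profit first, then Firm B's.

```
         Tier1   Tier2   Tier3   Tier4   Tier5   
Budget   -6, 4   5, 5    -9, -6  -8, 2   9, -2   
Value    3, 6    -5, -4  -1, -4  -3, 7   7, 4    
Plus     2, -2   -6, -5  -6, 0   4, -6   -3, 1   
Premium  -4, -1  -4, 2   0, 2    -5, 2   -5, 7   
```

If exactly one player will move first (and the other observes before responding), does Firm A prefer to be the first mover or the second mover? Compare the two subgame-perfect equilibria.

first

If Firm A leads: Firm B's best replies are Budget→Tier2, Value→Tier4, Plus→Tier5, Premium→Tier5; Firm A's induced payoffs 5, -3, -3, -5; outcome (Budget, Tier2), payoffs (5, 5).
If Firm B leads: Firm A's best replies are Tier1→Value, Tier2→Budget, Tier3→Premium, Tier4→Plus, Tier5→Budget; Firm B's induced payoffs 6, 5, 2, -6, -2; outcome (Value, Tier1), payoffs (3, 6).
Firm A gets 5 moving first and 3 moving second, so Firm A prefers to move first.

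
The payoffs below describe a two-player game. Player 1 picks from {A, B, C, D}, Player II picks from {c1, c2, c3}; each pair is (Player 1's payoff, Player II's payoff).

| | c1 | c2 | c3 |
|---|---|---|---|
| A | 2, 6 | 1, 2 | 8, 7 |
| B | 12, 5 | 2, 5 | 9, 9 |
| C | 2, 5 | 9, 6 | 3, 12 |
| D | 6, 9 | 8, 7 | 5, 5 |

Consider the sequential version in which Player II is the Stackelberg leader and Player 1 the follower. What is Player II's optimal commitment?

Solve by backward induction (Player II leads).
- c1: Player 1 compares 2, 12, 2, 6 and picks B; Player II would get 5.
- c2: Player 1 compares 1, 2, 9, 8 and picks C; Player II would get 6.
- c3: Player 1 compares 8, 9, 3, 5 and picks B; Player II would get 9.
Among 5, 6, 9, the best is 9 at c3. Subgame-perfect outcome: (B, c3) with payoffs (9, 9).

c3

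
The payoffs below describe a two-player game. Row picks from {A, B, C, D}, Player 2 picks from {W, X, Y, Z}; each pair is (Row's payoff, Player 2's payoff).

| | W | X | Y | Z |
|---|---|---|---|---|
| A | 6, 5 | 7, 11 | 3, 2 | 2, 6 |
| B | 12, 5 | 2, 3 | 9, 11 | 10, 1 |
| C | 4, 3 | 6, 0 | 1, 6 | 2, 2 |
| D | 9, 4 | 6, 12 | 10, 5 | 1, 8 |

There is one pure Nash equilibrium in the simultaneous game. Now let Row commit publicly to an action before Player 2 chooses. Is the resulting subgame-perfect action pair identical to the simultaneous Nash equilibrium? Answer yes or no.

no

Player 2 best-responds to each possible Row move:
- A: BR = X, leader payoff 7.
- B: BR = Y, leader payoff 9.
- C: BR = Y, leader payoff 1.
- D: BR = X, leader payoff 6.
Row's induced payoffs are 7, 9, 1, 6, so Row commits to B. Subgame-perfect outcome: (B, Y) with payoffs (9, 11).
Now find the simultaneous Nash equilibrium.
Row's best replies: W→B; X→A; Y→D; Z→B.
Player 2's best replies: A→X; B→Y; C→Y; D→X.
The unique mutual best reply is (A, X), giving (7, 11).
Sequential outcome (B, Y) differs from the Nash profile (A, X).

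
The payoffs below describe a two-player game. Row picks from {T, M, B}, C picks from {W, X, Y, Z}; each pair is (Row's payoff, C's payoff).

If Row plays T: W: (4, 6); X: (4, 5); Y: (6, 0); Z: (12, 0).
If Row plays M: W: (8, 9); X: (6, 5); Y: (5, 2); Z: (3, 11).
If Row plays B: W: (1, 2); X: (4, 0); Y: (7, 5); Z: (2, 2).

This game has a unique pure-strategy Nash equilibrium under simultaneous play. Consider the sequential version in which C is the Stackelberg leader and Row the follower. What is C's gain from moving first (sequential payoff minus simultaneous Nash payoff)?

Solve by backward induction (C leads).
- W → Row plays M (best of 4, 8, 1); C gets 9.
- X → Row plays M (best of 4, 6, 4); C gets 5.
- Y → Row plays B (best of 6, 5, 7); C gets 5.
- Z → Row plays T (best of 12, 3, 2); C gets 0.
Among 9, 5, 5, 0, the best is 9 at W. Subgame-perfect outcome: (M, W) with payoffs (8, 9).
Under simultaneous play:
Row's best replies: W→M; X→M; Y→B; Z→T.
C's best replies: T→W; M→Z; B→Y.
Only (B, Y) has each player best-responding; Nash payoffs (7, 5).
C's commitment gain: 9 − 5 = 4.

4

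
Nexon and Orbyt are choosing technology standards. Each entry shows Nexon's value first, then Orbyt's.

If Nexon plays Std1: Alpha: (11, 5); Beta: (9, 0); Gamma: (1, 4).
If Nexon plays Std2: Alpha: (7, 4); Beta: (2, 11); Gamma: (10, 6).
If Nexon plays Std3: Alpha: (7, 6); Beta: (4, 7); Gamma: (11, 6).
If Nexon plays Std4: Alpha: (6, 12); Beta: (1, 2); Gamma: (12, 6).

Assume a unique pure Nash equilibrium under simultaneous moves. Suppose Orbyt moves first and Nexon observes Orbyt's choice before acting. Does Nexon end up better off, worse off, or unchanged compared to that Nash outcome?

better off

Nexon best-responds to each possible Orbyt move:
- Alpha → Nexon plays Std1 (best of 11, 7, 7, 6); Orbyt gets 5.
- Beta → Nexon plays Std1 (best of 9, 2, 4, 1); Orbyt gets 0.
- Gamma → Nexon plays Std4 (best of 1, 10, 11, 12); Orbyt gets 6.
Maximizing over 5, 0, 6, Orbyt chooses Gamma. Subgame-perfect outcome: (Std4, Gamma) with payoffs (12, 6).
Under simultaneous play:
Nexon's best replies: Alpha→Std1; Beta→Std1; Gamma→Std4.
Orbyt's best replies: Std1→Alpha; Std2→Beta; Std3→Beta; Std4→Alpha.
Only (Std1, Alpha) has each player best-responding; Nash payoffs (11, 5).
Nexon earns 12 sequentially versus 11 at the Nash outcome: better off.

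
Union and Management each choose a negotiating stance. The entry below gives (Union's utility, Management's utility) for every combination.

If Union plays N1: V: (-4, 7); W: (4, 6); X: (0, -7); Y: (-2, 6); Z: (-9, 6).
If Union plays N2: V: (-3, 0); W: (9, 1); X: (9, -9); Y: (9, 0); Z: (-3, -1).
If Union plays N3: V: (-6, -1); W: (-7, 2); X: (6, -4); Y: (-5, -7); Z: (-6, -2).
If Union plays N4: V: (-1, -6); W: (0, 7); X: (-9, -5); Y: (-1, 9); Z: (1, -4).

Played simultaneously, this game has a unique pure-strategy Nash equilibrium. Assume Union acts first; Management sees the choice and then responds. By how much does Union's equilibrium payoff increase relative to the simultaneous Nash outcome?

Work backward from Management's decision.
- N1: Management compares 7, 6, -7, 6, 6 and picks V; Union would get -4.
- N2: Management compares 0, 1, -9, 0, -1 and picks W; Union would get 9.
- N3: Management compares -1, 2, -4, -7, -2 and picks W; Union would get -7.
- N4: Management compares -6, 7, -5, 9, -4 and picks Y; Union would get -1.
Union's induced payoffs are -4, 9, -7, -1, so Union commits to N2. Subgame-perfect outcome: (N2, W) with payoffs (9, 1).
Now find the simultaneous Nash equilibrium.
Union's best replies: V→N4; W→N2; X→N2; Y→N2; Z→N4.
Management's best replies: N1→V; N2→W; N3→W; N4→Y.
The unique mutual best reply is (N2, W), giving (9, 1).
Union's commitment gain: 9 − 9 = 0.

0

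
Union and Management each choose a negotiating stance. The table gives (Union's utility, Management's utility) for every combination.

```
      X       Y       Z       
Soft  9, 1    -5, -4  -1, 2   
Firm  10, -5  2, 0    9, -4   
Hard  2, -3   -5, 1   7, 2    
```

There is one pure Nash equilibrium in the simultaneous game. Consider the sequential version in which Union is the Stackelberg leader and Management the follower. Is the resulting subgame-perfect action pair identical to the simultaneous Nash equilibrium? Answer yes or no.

no

Work backward from Management's decision.
- Soft: Management compares 1, -4, 2 and picks Z; Union would get -1.
- Firm: Management compares -5, 0, -4 and picks Y; Union would get 2.
- Hard: Management compares -3, 1, 2 and picks Z; Union would get 7.
Maximizing over -1, 2, 7, Union chooses Hard. Subgame-perfect outcome: (Hard, Z) with payoffs (7, 2).
Under simultaneous play:
Union's best replies: X→Firm; Y→Firm; Z→Firm.
Management's best replies: Soft→Z; Firm→Y; Hard→Z.
The unique mutual best reply is (Firm, Y), giving (2, 0).
Sequential outcome (Hard, Z) differs from the Nash profile (Firm, Y).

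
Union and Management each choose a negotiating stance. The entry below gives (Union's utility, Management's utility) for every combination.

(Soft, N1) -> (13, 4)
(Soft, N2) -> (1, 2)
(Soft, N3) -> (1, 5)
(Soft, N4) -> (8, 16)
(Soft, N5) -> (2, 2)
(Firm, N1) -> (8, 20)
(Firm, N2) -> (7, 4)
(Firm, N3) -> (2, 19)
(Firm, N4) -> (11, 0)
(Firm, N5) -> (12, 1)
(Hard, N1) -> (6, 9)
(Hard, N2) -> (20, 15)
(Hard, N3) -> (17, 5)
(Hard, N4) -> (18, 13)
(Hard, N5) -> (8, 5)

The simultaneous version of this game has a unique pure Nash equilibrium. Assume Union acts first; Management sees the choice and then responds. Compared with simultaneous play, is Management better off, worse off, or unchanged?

unchanged

Backward induction with Union moving first.
- Soft: BR = N4, leader payoff 8.
- Firm: BR = N1, leader payoff 8.
- Hard: BR = N2, leader payoff 20.
Union's induced payoffs are 8, 8, 20, so Union commits to Hard. Subgame-perfect outcome: (Hard, N2) with payoffs (20, 15).
Now find the simultaneous Nash equilibrium.
Union's best replies: N1→Soft; N2→Hard; N3→Hard; N4→Hard; N5→Firm.
Management's best replies: Soft→N4; Firm→N1; Hard→N2.
Only (Hard, N2) has each player best-responding; Nash payoffs (20, 15).
Management earns 15 sequentially versus 15 at the Nash outcome: unchanged.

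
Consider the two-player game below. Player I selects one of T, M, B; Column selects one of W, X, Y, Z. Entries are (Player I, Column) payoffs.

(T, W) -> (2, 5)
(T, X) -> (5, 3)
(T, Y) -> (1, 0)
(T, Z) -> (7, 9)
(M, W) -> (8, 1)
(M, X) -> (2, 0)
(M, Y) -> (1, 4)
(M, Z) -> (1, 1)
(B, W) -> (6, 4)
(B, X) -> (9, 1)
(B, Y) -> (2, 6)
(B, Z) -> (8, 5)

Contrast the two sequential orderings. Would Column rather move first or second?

If Player I leads: Column's best replies are T→Z, M→Y, B→Y; Player I's induced payoffs 7, 1, 2; outcome (T, Z), payoffs (7, 9).
If Column leads: Player I's best replies are W→M, X→B, Y→B, Z→B; Column's induced payoffs 1, 1, 6, 5; outcome (B, Y), payoffs (2, 6).
Column gets 6 moving first and 9 moving second, so Column prefers to move second.

second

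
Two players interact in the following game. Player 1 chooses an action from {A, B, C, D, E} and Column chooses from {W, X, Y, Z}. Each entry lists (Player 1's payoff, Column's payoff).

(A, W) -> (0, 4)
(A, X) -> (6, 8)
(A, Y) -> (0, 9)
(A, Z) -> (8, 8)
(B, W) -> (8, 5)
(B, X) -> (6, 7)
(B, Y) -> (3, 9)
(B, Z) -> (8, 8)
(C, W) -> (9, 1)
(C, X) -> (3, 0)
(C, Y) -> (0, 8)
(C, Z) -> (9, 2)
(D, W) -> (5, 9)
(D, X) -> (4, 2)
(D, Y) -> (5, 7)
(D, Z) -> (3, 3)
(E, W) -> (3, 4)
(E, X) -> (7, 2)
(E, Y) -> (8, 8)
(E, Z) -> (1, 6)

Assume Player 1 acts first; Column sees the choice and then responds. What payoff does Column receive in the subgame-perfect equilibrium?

8

Solve by backward induction (Player 1 leads).
- A: Column compares 4, 8, 9, 8 and picks Y; Player 1 would get 0.
- B: Column compares 5, 7, 9, 8 and picks Y; Player 1 would get 3.
- C: Column compares 1, 0, 8, 2 and picks Y; Player 1 would get 0.
- D: Column compares 9, 2, 7, 3 and picks W; Player 1 would get 5.
- E: Column compares 4, 2, 8, 6 and picks Y; Player 1 would get 8.
Player 1's induced payoffs are 0, 3, 0, 5, 8, so Player 1 commits to E. Subgame-perfect outcome: (E, Y) with payoffs (8, 8).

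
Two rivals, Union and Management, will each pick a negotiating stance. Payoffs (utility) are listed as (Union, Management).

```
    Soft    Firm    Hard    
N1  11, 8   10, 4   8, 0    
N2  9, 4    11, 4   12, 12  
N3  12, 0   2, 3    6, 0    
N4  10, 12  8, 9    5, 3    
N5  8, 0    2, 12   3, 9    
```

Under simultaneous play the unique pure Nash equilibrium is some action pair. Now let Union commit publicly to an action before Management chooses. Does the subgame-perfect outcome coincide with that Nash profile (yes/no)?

Backward induction with Union moving first.
- N1: BR = Soft, leader payoff 11.
- N2: BR = Hard, leader payoff 12.
- N3: BR = Firm, leader payoff 2.
- N4: BR = Soft, leader payoff 10.
- N5: BR = Firm, leader payoff 2.
Union's induced payoffs are 11, 12, 2, 10, 2, so Union commits to N2. Subgame-perfect outcome: (N2, Hard) with payoffs (12, 12).
Under simultaneous play:
Union's best replies: Soft→N3; Firm→N2; Hard→N2.
Management's best replies: N1→Soft; N2→Hard; N3→Firm; N4→Soft; N5→Firm.
The unique mutual best reply is (N2, Hard), giving (12, 12).
Sequential outcome (N2, Hard) coincides with the Nash profile (N2, Hard).

yes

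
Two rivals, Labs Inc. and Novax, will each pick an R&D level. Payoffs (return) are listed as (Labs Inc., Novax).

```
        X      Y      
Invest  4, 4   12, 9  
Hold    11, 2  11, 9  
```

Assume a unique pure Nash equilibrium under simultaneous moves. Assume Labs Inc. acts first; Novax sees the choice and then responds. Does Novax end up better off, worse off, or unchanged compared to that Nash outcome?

Solve by backward induction (Labs Inc. leads).
- Invest: BR = Y, leader payoff 12.
- Hold: BR = Y, leader payoff 11.
Among 12, 11, the best is 12 at Invest. Subgame-perfect outcome: (Invest, Y) with payoffs (12, 9).
Now find the simultaneous Nash equilibrium.
Labs Inc.'s best replies: X→Hold; Y→Invest.
Novax's best replies: Invest→Y; Hold→Y.
Only (Invest, Y) has each player best-responding; Nash payoffs (12, 9).
Novax earns 9 sequentially versus 9 at the Nash outcome: unchanged.

unchanged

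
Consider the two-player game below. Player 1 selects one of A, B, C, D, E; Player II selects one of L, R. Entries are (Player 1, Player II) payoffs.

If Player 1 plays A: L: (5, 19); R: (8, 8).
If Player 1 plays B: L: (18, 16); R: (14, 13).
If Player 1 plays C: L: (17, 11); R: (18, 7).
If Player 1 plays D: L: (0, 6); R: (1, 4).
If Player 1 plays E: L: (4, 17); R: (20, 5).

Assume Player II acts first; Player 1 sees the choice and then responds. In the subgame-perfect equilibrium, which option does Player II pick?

Work backward from Player 1's decision.
- L: Player 1 compares 5, 18, 17, 0, 4 and picks B; Player II would get 16.
- R: Player 1 compares 8, 14, 18, 1, 20 and picks E; Player II would get 5.
Maximizing over 16, 5, Player II chooses L. Subgame-perfect outcome: (B, L) with payoffs (18, 16).

L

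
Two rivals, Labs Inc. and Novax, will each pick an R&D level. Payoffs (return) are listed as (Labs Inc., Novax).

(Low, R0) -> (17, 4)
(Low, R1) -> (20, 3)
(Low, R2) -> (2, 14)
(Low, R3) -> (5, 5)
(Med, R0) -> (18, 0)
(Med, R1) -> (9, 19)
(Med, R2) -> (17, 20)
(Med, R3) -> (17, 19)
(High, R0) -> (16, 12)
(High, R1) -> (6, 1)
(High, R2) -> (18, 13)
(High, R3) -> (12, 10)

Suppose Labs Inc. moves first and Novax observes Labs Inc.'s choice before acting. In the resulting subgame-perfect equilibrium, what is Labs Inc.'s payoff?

Backward induction with Labs Inc. moving first.
- Low: BR = R2, leader payoff 2.
- Med: BR = R2, leader payoff 17.
- High: BR = R2, leader payoff 18.
Maximizing over 2, 17, 18, Labs Inc. chooses High. Subgame-perfect outcome: (High, R2) with payoffs (18, 13).

18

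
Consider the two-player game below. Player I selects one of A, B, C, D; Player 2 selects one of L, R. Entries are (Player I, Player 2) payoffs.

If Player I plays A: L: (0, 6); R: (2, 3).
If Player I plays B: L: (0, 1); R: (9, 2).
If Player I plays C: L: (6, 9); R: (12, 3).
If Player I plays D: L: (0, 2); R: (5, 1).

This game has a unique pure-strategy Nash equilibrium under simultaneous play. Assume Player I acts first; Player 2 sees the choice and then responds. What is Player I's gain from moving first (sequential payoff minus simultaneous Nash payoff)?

3

Work backward from Player 2's decision.
- A: Player 2 compares 6, 3 and picks L; Player I would get 0.
- B: Player 2 compares 1, 2 and picks R; Player I would get 9.
- C: Player 2 compares 9, 3 and picks L; Player I would get 6.
- D: Player 2 compares 2, 1 and picks L; Player I would get 0.
Among 0, 9, 6, 0, the best is 9 at B. Subgame-perfect outcome: (B, R) with payoffs (9, 2).
Now find the simultaneous Nash equilibrium.
Player I's best replies: L→C; R→C.
Player 2's best replies: A→L; B→R; C→L; D→L.
The unique mutual best reply is (C, L), giving (6, 9).
Player I's commitment gain: 9 − 6 = 3.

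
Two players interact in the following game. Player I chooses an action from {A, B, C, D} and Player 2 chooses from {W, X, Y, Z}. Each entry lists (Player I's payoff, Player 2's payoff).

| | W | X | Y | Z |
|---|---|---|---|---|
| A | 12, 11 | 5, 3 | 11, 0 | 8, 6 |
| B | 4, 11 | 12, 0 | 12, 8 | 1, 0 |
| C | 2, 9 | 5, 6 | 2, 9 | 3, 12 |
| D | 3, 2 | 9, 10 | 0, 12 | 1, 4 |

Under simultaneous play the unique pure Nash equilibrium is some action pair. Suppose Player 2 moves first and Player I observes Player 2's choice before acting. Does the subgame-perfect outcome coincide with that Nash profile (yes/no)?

Work backward from Player I's decision.
- W: BR = A, leader payoff 11.
- X: BR = B, leader payoff 0.
- Y: BR = B, leader payoff 8.
- Z: BR = A, leader payoff 6.
Maximizing over 11, 0, 8, 6, Player 2 chooses W. Subgame-perfect outcome: (A, W) with payoffs (12, 11).
Under simultaneous play:
Player I's best replies: W→A; X→B; Y→B; Z→A.
Player 2's best replies: A→W; B→W; C→Z; D→Y.
The unique mutual best reply is (A, W), giving (12, 11).
Sequential outcome (A, W) coincides with the Nash profile (A, W).

yes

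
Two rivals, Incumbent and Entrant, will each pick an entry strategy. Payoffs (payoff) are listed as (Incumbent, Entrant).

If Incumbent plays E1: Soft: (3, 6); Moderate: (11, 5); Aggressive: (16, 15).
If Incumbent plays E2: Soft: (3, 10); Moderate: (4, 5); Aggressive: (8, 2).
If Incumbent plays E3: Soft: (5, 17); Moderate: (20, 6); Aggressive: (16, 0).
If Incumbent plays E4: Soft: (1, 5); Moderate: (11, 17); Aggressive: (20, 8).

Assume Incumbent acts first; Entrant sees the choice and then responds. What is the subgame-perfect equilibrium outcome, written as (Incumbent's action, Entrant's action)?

(E1, Aggressive)

Backward induction with Incumbent moving first.
- E1: Entrant compares 6, 5, 15 and picks Aggressive; Incumbent would get 16.
- E2: Entrant compares 10, 5, 2 and picks Soft; Incumbent would get 3.
- E3: Entrant compares 17, 6, 0 and picks Soft; Incumbent would get 5.
- E4: Entrant compares 5, 17, 8 and picks Moderate; Incumbent would get 11.
Maximizing over 16, 3, 5, 11, Incumbent chooses E1. Subgame-perfect outcome: (E1, Aggressive) with payoffs (16, 15).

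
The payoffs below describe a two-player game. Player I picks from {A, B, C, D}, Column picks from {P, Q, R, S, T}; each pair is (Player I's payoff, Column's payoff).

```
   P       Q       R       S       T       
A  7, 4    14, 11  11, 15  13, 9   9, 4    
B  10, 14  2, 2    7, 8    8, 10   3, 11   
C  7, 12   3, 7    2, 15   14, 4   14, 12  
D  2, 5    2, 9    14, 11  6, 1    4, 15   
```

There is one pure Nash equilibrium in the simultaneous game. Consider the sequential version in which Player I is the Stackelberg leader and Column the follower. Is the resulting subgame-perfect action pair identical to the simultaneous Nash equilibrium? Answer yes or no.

no

Solve by backward induction (Player I leads).
- A: BR = R, leader payoff 11.
- B: BR = P, leader payoff 10.
- C: BR = R, leader payoff 2.
- D: BR = T, leader payoff 4.
Maximizing over 11, 10, 2, 4, Player I chooses A. Subgame-perfect outcome: (A, R) with payoffs (11, 15).
Now find the simultaneous Nash equilibrium.
Player I's best replies: P→B; Q→A; R→D; S→C; T→C.
Column's best replies: A→R; B→P; C→R; D→T.
The unique mutual best reply is (B, P), giving (10, 14).
Sequential outcome (A, R) differs from the Nash profile (B, P).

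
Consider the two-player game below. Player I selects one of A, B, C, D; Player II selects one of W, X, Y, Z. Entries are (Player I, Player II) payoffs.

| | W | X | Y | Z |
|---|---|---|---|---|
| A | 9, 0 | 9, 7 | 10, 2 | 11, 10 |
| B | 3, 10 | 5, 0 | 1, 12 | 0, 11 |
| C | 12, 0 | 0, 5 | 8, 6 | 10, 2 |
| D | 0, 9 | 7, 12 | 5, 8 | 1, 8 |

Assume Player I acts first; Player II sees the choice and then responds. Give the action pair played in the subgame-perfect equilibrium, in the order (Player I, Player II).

Work backward from Player II's decision.
- A → Player II plays Z (best of 0, 7, 2, 10); Player I gets 11.
- B → Player II plays Y (best of 10, 0, 12, 11); Player I gets 1.
- C → Player II plays Y (best of 0, 5, 6, 2); Player I gets 8.
- D → Player II plays X (best of 9, 12, 8, 8); Player I gets 7.
Player I's induced payoffs are 11, 1, 8, 7, so Player I commits to A. Subgame-perfect outcome: (A, Z) with payoffs (11, 10).

(A, Z)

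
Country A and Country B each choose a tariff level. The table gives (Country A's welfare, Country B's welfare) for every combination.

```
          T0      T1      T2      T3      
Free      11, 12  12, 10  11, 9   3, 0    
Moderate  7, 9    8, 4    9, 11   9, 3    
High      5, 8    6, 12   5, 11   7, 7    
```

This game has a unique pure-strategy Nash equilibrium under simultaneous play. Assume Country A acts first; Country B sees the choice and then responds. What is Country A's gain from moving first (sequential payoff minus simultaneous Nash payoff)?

0

Solve by backward induction (Country A leads).
- Free: Country B compares 12, 10, 9, 0 and picks T0; Country A would get 11.
- Moderate: Country B compares 9, 4, 11, 3 and picks T2; Country A would get 9.
- High: Country B compares 8, 12, 11, 7 and picks T1; Country A would get 6.
Country A's induced payoffs are 11, 9, 6, so Country A commits to Free. Subgame-perfect outcome: (Free, T0) with payoffs (11, 12).
For the simultaneous game, intersect best replies.
Country A's best replies: T0→Free; T1→Free; T2→Free; T3→Moderate.
Country B's best replies: Free→T0; Moderate→T2; High→T1.
The unique mutual best reply is (Free, T0), giving (11, 12).
Country A's commitment gain: 11 − 11 = 0.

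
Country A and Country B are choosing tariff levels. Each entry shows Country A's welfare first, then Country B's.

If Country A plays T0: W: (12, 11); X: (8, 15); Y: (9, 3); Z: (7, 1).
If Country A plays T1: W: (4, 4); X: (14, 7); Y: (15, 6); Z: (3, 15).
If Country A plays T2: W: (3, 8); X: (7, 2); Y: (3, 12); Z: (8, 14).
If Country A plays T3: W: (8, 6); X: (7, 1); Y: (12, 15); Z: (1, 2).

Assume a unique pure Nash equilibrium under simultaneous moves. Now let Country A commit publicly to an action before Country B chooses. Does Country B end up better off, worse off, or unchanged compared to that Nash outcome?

Work backward from Country B's decision.
- T0 → Country B plays X (best of 11, 15, 3, 1); Country A gets 8.
- T1 → Country B plays Z (best of 4, 7, 6, 15); Country A gets 3.
- T2 → Country B plays Z (best of 8, 2, 12, 14); Country A gets 8.
- T3 → Country B plays Y (best of 6, 1, 15, 2); Country A gets 12.
Maximizing over 8, 3, 8, 12, Country A chooses T3. Subgame-perfect outcome: (T3, Y) with payoffs (12, 15).
For the simultaneous game, intersect best replies.
Country A's best replies: W→T0; X→T1; Y→T1; Z→T2.
Country B's best replies: T0→X; T1→Z; T2→Z; T3→Y.
The unique mutual best reply is (T2, Z), giving (8, 14).
Country B earns 15 sequentially versus 14 at the Nash outcome: better off.

better off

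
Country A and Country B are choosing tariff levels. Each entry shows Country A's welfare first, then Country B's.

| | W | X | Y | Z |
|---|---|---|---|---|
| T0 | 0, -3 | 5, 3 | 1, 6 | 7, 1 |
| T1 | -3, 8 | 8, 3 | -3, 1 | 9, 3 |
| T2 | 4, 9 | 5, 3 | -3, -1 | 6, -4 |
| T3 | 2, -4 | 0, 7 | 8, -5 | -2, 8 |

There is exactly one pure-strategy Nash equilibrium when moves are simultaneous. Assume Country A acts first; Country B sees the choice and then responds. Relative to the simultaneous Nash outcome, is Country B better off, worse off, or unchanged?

Backward induction with Country A moving first.
- T0: Country B compares -3, 3, 6, 1 and picks Y; Country A would get 1.
- T1: Country B compares 8, 3, 1, 3 and picks W; Country A would get -3.
- T2: Country B compares 9, 3, -1, -4 and picks W; Country A would get 4.
- T3: Country B compares -4, 7, -5, 8 and picks Z; Country A would get -2.
Country A's induced payoffs are 1, -3, 4, -2, so Country A commits to T2. Subgame-perfect outcome: (T2, W) with payoffs (4, 9).
Under simultaneous play:
Country A's best replies: W→T2; X→T1; Y→T3; Z→T1.
Country B's best replies: T0→Y; T1→W; T2→W; T3→Z.
The unique mutual best reply is (T2, W), giving (4, 9).
Country B earns 9 sequentially versus 9 at the Nash outcome: unchanged.

unchanged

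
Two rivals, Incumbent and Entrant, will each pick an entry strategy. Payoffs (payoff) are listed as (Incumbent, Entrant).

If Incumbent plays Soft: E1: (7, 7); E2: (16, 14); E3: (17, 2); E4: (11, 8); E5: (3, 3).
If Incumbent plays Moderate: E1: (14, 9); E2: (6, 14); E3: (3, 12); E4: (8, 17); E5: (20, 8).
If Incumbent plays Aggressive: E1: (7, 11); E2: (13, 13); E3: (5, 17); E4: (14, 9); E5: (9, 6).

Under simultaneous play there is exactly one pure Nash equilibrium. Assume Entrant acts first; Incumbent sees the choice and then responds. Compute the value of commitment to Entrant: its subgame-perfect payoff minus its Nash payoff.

Backward induction with Entrant moving first.
- E1 → Incumbent plays Moderate (best of 7, 14, 7); Entrant gets 9.
- E2 → Incumbent plays Soft (best of 16, 6, 13); Entrant gets 14.
- E3 → Incumbent plays Soft (best of 17, 3, 5); Entrant gets 2.
- E4 → Incumbent plays Aggressive (best of 11, 8, 14); Entrant gets 9.
- E5 → Incumbent plays Moderate (best of 3, 20, 9); Entrant gets 8.
Among 9, 14, 2, 9, 8, the best is 14 at E2. Subgame-perfect outcome: (Soft, E2) with payoffs (16, 14).
Under simultaneous play:
Incumbent's best replies: E1→Moderate; E2→Soft; E3→Soft; E4→Aggressive; E5→Moderate.
Entrant's best replies: Soft→E2; Moderate→E4; Aggressive→E3.
The unique mutual best reply is (Soft, E2), giving (16, 14).
Entrant's commitment gain: 14 − 14 = 0.

0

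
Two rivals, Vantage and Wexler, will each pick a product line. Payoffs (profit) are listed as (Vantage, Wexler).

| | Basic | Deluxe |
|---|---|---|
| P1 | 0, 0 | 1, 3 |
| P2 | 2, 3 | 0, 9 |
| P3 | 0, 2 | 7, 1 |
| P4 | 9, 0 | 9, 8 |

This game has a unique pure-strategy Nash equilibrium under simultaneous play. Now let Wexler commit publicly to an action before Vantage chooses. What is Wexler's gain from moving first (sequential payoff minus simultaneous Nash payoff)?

Work backward from Vantage's decision.
- Basic → Vantage plays P4 (best of 0, 2, 0, 9); Wexler gets 0.
- Deluxe → Vantage plays P4 (best of 1, 0, 7, 9); Wexler gets 8.
Wexler's induced payoffs are 0, 8, so Wexler commits to Deluxe. Subgame-perfect outcome: (P4, Deluxe) with payoffs (9, 8).
Under simultaneous play:
Vantage's best replies: Basic→P4; Deluxe→P4.
Wexler's best replies: P1→Deluxe; P2→Deluxe; P3→Basic; P4→Deluxe.
The unique mutual best reply is (P4, Deluxe), giving (9, 8).
Wexler's commitment gain: 8 − 8 = 0.

0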